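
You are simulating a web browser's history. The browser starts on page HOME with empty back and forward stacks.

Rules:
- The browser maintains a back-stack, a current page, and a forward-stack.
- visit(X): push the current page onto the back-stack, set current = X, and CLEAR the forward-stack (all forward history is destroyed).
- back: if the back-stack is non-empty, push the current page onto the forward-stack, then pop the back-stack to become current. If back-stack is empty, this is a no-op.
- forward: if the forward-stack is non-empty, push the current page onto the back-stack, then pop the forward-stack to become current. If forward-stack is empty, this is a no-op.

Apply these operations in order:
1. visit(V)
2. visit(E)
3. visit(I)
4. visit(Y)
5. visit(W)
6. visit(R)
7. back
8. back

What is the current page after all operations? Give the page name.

Answer: Y

Derivation:
After 1 (visit(V)): cur=V back=1 fwd=0
After 2 (visit(E)): cur=E back=2 fwd=0
After 3 (visit(I)): cur=I back=3 fwd=0
After 4 (visit(Y)): cur=Y back=4 fwd=0
After 5 (visit(W)): cur=W back=5 fwd=0
After 6 (visit(R)): cur=R back=6 fwd=0
After 7 (back): cur=W back=5 fwd=1
After 8 (back): cur=Y back=4 fwd=2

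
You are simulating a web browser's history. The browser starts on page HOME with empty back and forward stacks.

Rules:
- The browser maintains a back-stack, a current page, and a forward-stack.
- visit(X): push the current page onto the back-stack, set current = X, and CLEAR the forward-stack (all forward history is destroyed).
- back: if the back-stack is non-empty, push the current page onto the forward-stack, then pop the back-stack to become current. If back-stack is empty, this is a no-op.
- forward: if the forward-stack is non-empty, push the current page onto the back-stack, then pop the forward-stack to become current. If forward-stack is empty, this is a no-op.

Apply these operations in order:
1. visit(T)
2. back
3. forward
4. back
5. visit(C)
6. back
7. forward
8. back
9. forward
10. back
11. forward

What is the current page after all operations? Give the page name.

After 1 (visit(T)): cur=T back=1 fwd=0
After 2 (back): cur=HOME back=0 fwd=1
After 3 (forward): cur=T back=1 fwd=0
After 4 (back): cur=HOME back=0 fwd=1
After 5 (visit(C)): cur=C back=1 fwd=0
After 6 (back): cur=HOME back=0 fwd=1
After 7 (forward): cur=C back=1 fwd=0
After 8 (back): cur=HOME back=0 fwd=1
After 9 (forward): cur=C back=1 fwd=0
After 10 (back): cur=HOME back=0 fwd=1
After 11 (forward): cur=C back=1 fwd=0

Answer: C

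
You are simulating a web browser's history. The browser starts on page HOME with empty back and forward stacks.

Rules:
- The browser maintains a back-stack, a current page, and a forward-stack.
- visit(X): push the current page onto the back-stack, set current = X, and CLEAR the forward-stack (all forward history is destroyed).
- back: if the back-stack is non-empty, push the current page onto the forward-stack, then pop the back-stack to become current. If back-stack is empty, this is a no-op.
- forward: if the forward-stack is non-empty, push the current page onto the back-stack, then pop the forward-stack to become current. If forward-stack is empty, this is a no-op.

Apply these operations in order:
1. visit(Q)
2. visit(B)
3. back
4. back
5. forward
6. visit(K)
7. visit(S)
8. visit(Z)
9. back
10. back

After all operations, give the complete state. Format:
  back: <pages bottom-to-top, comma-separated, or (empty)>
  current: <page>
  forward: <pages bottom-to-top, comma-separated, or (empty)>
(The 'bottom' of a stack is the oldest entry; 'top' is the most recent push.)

After 1 (visit(Q)): cur=Q back=1 fwd=0
After 2 (visit(B)): cur=B back=2 fwd=0
After 3 (back): cur=Q back=1 fwd=1
After 4 (back): cur=HOME back=0 fwd=2
After 5 (forward): cur=Q back=1 fwd=1
After 6 (visit(K)): cur=K back=2 fwd=0
After 7 (visit(S)): cur=S back=3 fwd=0
After 8 (visit(Z)): cur=Z back=4 fwd=0
After 9 (back): cur=S back=3 fwd=1
After 10 (back): cur=K back=2 fwd=2

Answer: back: HOME,Q
current: K
forward: Z,S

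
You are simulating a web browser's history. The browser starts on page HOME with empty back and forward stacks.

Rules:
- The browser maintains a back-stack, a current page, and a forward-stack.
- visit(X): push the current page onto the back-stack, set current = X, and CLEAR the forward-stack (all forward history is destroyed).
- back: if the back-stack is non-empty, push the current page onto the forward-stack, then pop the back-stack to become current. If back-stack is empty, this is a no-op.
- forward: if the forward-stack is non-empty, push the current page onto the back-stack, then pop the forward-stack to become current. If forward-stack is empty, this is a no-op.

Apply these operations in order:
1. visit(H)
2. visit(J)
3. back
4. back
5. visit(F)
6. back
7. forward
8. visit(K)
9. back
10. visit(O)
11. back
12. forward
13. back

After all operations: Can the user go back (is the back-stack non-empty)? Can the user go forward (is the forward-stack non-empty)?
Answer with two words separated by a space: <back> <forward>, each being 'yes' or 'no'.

Answer: yes yes

Derivation:
After 1 (visit(H)): cur=H back=1 fwd=0
After 2 (visit(J)): cur=J back=2 fwd=0
After 3 (back): cur=H back=1 fwd=1
After 4 (back): cur=HOME back=0 fwd=2
After 5 (visit(F)): cur=F back=1 fwd=0
After 6 (back): cur=HOME back=0 fwd=1
After 7 (forward): cur=F back=1 fwd=0
After 8 (visit(K)): cur=K back=2 fwd=0
After 9 (back): cur=F back=1 fwd=1
After 10 (visit(O)): cur=O back=2 fwd=0
After 11 (back): cur=F back=1 fwd=1
After 12 (forward): cur=O back=2 fwd=0
After 13 (back): cur=F back=1 fwd=1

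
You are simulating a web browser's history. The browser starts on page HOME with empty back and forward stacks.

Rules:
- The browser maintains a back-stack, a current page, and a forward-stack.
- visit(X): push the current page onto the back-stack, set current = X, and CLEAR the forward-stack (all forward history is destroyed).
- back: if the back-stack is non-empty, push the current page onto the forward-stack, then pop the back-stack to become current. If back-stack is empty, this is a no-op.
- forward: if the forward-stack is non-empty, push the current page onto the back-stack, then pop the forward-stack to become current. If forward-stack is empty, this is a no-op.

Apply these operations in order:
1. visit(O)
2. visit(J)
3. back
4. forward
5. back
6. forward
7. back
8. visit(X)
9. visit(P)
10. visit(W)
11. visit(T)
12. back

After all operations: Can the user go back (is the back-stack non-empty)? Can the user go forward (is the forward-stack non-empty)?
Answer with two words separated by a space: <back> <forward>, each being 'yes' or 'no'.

Answer: yes yes

Derivation:
After 1 (visit(O)): cur=O back=1 fwd=0
After 2 (visit(J)): cur=J back=2 fwd=0
After 3 (back): cur=O back=1 fwd=1
After 4 (forward): cur=J back=2 fwd=0
After 5 (back): cur=O back=1 fwd=1
After 6 (forward): cur=J back=2 fwd=0
After 7 (back): cur=O back=1 fwd=1
After 8 (visit(X)): cur=X back=2 fwd=0
After 9 (visit(P)): cur=P back=3 fwd=0
After 10 (visit(W)): cur=W back=4 fwd=0
After 11 (visit(T)): cur=T back=5 fwd=0
After 12 (back): cur=W back=4 fwd=1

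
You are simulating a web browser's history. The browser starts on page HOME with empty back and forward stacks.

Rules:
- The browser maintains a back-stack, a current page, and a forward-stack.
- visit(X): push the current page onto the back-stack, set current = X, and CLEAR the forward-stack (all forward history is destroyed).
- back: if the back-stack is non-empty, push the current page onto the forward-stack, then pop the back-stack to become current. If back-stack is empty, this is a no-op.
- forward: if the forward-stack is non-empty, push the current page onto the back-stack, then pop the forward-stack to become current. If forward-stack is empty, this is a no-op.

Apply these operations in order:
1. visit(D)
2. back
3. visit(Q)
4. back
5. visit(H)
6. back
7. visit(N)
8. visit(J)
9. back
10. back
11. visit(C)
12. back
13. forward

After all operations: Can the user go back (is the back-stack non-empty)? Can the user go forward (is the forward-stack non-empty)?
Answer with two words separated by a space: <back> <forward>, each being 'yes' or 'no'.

After 1 (visit(D)): cur=D back=1 fwd=0
After 2 (back): cur=HOME back=0 fwd=1
After 3 (visit(Q)): cur=Q back=1 fwd=0
After 4 (back): cur=HOME back=0 fwd=1
After 5 (visit(H)): cur=H back=1 fwd=0
After 6 (back): cur=HOME back=0 fwd=1
After 7 (visit(N)): cur=N back=1 fwd=0
After 8 (visit(J)): cur=J back=2 fwd=0
After 9 (back): cur=N back=1 fwd=1
After 10 (back): cur=HOME back=0 fwd=2
After 11 (visit(C)): cur=C back=1 fwd=0
After 12 (back): cur=HOME back=0 fwd=1
After 13 (forward): cur=C back=1 fwd=0

Answer: yes no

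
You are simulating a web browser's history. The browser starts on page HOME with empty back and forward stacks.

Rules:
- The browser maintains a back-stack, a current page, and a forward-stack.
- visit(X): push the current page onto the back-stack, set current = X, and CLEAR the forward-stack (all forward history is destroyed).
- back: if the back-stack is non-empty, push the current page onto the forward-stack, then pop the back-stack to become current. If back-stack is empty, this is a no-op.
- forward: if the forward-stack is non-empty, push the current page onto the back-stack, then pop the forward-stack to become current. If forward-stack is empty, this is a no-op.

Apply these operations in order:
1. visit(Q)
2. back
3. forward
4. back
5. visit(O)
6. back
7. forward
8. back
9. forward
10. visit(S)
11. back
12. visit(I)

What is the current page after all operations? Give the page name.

After 1 (visit(Q)): cur=Q back=1 fwd=0
After 2 (back): cur=HOME back=0 fwd=1
After 3 (forward): cur=Q back=1 fwd=0
After 4 (back): cur=HOME back=0 fwd=1
After 5 (visit(O)): cur=O back=1 fwd=0
After 6 (back): cur=HOME back=0 fwd=1
After 7 (forward): cur=O back=1 fwd=0
After 8 (back): cur=HOME back=0 fwd=1
After 9 (forward): cur=O back=1 fwd=0
After 10 (visit(S)): cur=S back=2 fwd=0
After 11 (back): cur=O back=1 fwd=1
After 12 (visit(I)): cur=I back=2 fwd=0

Answer: I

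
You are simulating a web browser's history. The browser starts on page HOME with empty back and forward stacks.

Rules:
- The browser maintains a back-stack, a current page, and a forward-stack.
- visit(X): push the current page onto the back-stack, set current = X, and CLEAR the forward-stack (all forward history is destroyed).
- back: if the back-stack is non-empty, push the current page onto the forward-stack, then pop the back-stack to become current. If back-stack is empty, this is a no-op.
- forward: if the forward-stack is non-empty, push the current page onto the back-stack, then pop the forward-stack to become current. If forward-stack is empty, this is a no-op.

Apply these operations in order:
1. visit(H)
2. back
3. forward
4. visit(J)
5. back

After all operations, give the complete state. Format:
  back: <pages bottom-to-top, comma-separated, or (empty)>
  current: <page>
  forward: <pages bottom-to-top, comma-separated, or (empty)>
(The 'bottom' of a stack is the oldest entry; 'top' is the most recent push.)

Answer: back: HOME
current: H
forward: J

Derivation:
After 1 (visit(H)): cur=H back=1 fwd=0
After 2 (back): cur=HOME back=0 fwd=1
After 3 (forward): cur=H back=1 fwd=0
After 4 (visit(J)): cur=J back=2 fwd=0
After 5 (back): cur=H back=1 fwd=1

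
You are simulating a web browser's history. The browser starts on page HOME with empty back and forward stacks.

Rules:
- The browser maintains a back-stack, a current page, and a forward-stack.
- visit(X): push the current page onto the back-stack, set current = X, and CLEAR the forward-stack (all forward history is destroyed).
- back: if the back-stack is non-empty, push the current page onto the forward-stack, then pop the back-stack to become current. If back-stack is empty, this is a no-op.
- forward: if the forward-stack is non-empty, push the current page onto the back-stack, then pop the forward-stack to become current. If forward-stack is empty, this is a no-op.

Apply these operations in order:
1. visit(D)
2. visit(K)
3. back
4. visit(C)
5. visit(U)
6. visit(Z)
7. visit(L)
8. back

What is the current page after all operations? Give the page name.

After 1 (visit(D)): cur=D back=1 fwd=0
After 2 (visit(K)): cur=K back=2 fwd=0
After 3 (back): cur=D back=1 fwd=1
After 4 (visit(C)): cur=C back=2 fwd=0
After 5 (visit(U)): cur=U back=3 fwd=0
After 6 (visit(Z)): cur=Z back=4 fwd=0
After 7 (visit(L)): cur=L back=5 fwd=0
After 8 (back): cur=Z back=4 fwd=1

Answer: Z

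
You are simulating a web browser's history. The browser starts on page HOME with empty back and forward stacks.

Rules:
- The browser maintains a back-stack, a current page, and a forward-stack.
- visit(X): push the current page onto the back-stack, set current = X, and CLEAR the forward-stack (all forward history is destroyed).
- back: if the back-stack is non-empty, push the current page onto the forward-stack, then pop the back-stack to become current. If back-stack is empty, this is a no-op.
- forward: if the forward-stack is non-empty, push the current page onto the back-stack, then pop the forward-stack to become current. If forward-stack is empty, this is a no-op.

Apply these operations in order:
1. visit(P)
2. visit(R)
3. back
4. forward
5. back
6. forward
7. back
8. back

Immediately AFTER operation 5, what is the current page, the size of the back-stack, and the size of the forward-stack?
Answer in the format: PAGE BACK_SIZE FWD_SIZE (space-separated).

After 1 (visit(P)): cur=P back=1 fwd=0
After 2 (visit(R)): cur=R back=2 fwd=0
After 3 (back): cur=P back=1 fwd=1
After 4 (forward): cur=R back=2 fwd=0
After 5 (back): cur=P back=1 fwd=1

P 1 1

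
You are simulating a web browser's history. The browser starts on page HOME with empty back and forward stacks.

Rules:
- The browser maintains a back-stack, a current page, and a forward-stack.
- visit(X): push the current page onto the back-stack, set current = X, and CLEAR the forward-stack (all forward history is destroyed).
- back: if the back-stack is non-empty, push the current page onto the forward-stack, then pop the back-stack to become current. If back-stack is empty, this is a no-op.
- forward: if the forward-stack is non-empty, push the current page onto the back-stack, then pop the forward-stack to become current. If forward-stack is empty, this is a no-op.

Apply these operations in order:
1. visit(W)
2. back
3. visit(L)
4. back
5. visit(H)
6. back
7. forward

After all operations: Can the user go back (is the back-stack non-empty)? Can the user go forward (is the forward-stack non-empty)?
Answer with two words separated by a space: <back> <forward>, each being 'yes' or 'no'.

Answer: yes no

Derivation:
After 1 (visit(W)): cur=W back=1 fwd=0
After 2 (back): cur=HOME back=0 fwd=1
After 3 (visit(L)): cur=L back=1 fwd=0
After 4 (back): cur=HOME back=0 fwd=1
After 5 (visit(H)): cur=H back=1 fwd=0
After 6 (back): cur=HOME back=0 fwd=1
After 7 (forward): cur=H back=1 fwd=0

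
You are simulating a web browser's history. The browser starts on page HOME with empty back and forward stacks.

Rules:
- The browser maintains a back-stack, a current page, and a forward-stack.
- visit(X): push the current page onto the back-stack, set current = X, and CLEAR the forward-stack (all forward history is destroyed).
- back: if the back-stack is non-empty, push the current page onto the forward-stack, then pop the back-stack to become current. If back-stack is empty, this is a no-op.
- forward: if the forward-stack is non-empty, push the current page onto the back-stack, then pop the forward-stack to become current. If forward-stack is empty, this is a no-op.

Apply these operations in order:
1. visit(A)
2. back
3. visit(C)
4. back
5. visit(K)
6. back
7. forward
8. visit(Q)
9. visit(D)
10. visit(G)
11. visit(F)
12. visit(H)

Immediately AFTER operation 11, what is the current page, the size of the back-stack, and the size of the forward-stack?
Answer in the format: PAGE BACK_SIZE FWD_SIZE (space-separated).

After 1 (visit(A)): cur=A back=1 fwd=0
After 2 (back): cur=HOME back=0 fwd=1
After 3 (visit(C)): cur=C back=1 fwd=0
After 4 (back): cur=HOME back=0 fwd=1
After 5 (visit(K)): cur=K back=1 fwd=0
After 6 (back): cur=HOME back=0 fwd=1
After 7 (forward): cur=K back=1 fwd=0
After 8 (visit(Q)): cur=Q back=2 fwd=0
After 9 (visit(D)): cur=D back=3 fwd=0
After 10 (visit(G)): cur=G back=4 fwd=0
After 11 (visit(F)): cur=F back=5 fwd=0

F 5 0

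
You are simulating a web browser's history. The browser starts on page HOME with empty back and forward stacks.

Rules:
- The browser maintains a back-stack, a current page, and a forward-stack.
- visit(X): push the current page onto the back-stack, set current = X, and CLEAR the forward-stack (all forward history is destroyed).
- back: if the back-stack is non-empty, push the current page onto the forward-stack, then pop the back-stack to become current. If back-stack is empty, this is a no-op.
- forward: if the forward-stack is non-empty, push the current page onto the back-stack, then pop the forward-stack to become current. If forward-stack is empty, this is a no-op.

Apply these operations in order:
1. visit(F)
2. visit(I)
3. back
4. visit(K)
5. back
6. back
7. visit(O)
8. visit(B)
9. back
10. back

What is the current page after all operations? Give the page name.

Answer: HOME

Derivation:
After 1 (visit(F)): cur=F back=1 fwd=0
After 2 (visit(I)): cur=I back=2 fwd=0
After 3 (back): cur=F back=1 fwd=1
After 4 (visit(K)): cur=K back=2 fwd=0
After 5 (back): cur=F back=1 fwd=1
After 6 (back): cur=HOME back=0 fwd=2
After 7 (visit(O)): cur=O back=1 fwd=0
After 8 (visit(B)): cur=B back=2 fwd=0
After 9 (back): cur=O back=1 fwd=1
After 10 (back): cur=HOME back=0 fwd=2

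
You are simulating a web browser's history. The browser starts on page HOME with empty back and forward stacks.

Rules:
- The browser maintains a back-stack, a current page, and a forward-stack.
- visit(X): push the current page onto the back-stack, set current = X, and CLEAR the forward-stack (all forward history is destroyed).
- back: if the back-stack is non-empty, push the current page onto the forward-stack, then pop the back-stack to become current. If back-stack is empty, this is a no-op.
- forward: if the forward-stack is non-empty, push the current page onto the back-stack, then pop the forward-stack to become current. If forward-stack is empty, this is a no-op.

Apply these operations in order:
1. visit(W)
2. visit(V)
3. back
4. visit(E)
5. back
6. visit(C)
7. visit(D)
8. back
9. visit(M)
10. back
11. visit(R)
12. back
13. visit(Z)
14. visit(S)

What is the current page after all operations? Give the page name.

Answer: S

Derivation:
After 1 (visit(W)): cur=W back=1 fwd=0
After 2 (visit(V)): cur=V back=2 fwd=0
After 3 (back): cur=W back=1 fwd=1
After 4 (visit(E)): cur=E back=2 fwd=0
After 5 (back): cur=W back=1 fwd=1
After 6 (visit(C)): cur=C back=2 fwd=0
After 7 (visit(D)): cur=D back=3 fwd=0
After 8 (back): cur=C back=2 fwd=1
After 9 (visit(M)): cur=M back=3 fwd=0
After 10 (back): cur=C back=2 fwd=1
After 11 (visit(R)): cur=R back=3 fwd=0
After 12 (back): cur=C back=2 fwd=1
After 13 (visit(Z)): cur=Z back=3 fwd=0
After 14 (visit(S)): cur=S back=4 fwd=0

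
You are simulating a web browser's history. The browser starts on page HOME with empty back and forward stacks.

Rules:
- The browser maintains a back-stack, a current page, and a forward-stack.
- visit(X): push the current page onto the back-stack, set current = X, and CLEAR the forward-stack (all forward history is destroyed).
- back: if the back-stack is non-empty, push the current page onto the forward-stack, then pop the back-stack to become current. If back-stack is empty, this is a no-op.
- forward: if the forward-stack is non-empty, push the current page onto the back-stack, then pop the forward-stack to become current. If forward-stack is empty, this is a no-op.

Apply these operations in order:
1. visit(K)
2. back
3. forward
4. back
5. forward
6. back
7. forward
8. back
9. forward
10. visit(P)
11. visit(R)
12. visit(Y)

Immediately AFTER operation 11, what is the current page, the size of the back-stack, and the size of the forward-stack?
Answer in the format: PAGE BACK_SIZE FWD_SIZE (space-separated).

After 1 (visit(K)): cur=K back=1 fwd=0
After 2 (back): cur=HOME back=0 fwd=1
After 3 (forward): cur=K back=1 fwd=0
After 4 (back): cur=HOME back=0 fwd=1
After 5 (forward): cur=K back=1 fwd=0
After 6 (back): cur=HOME back=0 fwd=1
After 7 (forward): cur=K back=1 fwd=0
After 8 (back): cur=HOME back=0 fwd=1
After 9 (forward): cur=K back=1 fwd=0
After 10 (visit(P)): cur=P back=2 fwd=0
After 11 (visit(R)): cur=R back=3 fwd=0

R 3 0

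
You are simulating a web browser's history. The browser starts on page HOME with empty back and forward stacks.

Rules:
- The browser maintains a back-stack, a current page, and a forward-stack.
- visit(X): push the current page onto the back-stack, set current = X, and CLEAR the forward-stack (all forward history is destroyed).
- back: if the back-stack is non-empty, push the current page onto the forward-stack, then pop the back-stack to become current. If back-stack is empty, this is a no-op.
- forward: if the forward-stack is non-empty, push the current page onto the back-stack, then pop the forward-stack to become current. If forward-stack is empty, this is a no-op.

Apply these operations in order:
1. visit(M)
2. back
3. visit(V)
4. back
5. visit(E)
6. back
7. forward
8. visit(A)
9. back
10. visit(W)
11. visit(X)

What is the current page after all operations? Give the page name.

After 1 (visit(M)): cur=M back=1 fwd=0
After 2 (back): cur=HOME back=0 fwd=1
After 3 (visit(V)): cur=V back=1 fwd=0
After 4 (back): cur=HOME back=0 fwd=1
After 5 (visit(E)): cur=E back=1 fwd=0
After 6 (back): cur=HOME back=0 fwd=1
After 7 (forward): cur=E back=1 fwd=0
After 8 (visit(A)): cur=A back=2 fwd=0
After 9 (back): cur=E back=1 fwd=1
After 10 (visit(W)): cur=W back=2 fwd=0
After 11 (visit(X)): cur=X back=3 fwd=0

Answer: X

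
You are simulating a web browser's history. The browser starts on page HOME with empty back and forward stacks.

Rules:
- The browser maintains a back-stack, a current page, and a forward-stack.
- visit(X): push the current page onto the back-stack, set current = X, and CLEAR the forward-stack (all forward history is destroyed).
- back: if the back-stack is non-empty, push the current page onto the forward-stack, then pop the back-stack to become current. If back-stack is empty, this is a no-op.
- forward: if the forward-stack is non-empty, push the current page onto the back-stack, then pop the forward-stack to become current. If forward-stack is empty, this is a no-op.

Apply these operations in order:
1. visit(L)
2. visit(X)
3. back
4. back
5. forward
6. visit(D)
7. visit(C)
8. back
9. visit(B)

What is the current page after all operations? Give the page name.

After 1 (visit(L)): cur=L back=1 fwd=0
After 2 (visit(X)): cur=X back=2 fwd=0
After 3 (back): cur=L back=1 fwd=1
After 4 (back): cur=HOME back=0 fwd=2
After 5 (forward): cur=L back=1 fwd=1
After 6 (visit(D)): cur=D back=2 fwd=0
After 7 (visit(C)): cur=C back=3 fwd=0
After 8 (back): cur=D back=2 fwd=1
After 9 (visit(B)): cur=B back=3 fwd=0

Answer: B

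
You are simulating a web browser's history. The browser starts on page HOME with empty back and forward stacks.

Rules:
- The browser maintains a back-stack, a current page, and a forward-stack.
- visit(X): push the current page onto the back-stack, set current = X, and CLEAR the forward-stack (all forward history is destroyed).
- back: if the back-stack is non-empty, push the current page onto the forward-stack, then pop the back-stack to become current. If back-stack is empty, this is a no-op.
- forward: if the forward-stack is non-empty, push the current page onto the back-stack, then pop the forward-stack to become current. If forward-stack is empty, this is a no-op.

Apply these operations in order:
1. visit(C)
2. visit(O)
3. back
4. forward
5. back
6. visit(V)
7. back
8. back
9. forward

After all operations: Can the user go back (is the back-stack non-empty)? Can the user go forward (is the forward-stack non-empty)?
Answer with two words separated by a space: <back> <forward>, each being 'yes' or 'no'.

After 1 (visit(C)): cur=C back=1 fwd=0
After 2 (visit(O)): cur=O back=2 fwd=0
After 3 (back): cur=C back=1 fwd=1
After 4 (forward): cur=O back=2 fwd=0
After 5 (back): cur=C back=1 fwd=1
After 6 (visit(V)): cur=V back=2 fwd=0
After 7 (back): cur=C back=1 fwd=1
After 8 (back): cur=HOME back=0 fwd=2
After 9 (forward): cur=C back=1 fwd=1

Answer: yes yes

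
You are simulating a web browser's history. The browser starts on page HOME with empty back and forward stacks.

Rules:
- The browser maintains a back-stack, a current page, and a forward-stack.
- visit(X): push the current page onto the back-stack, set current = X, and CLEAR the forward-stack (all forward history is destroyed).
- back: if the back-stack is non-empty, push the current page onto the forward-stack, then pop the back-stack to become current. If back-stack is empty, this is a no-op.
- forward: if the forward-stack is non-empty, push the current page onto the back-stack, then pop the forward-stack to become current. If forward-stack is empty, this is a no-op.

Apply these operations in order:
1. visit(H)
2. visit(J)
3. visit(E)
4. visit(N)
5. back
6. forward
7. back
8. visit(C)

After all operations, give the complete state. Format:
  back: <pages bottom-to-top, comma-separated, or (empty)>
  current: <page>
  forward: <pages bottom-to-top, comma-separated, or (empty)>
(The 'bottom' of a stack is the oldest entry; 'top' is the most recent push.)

Answer: back: HOME,H,J,E
current: C
forward: (empty)

Derivation:
After 1 (visit(H)): cur=H back=1 fwd=0
After 2 (visit(J)): cur=J back=2 fwd=0
After 3 (visit(E)): cur=E back=3 fwd=0
After 4 (visit(N)): cur=N back=4 fwd=0
After 5 (back): cur=E back=3 fwd=1
After 6 (forward): cur=N back=4 fwd=0
After 7 (back): cur=E back=3 fwd=1
After 8 (visit(C)): cur=C back=4 fwd=0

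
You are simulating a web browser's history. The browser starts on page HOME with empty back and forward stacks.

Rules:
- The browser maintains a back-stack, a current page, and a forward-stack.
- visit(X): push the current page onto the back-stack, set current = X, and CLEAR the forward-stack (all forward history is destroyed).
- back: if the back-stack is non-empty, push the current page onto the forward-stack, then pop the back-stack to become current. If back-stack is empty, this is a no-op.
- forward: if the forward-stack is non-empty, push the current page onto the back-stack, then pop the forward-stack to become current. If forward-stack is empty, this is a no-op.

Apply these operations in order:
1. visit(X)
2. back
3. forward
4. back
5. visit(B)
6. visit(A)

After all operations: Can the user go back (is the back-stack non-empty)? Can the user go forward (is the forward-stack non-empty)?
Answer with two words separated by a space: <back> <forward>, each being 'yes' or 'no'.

After 1 (visit(X)): cur=X back=1 fwd=0
After 2 (back): cur=HOME back=0 fwd=1
After 3 (forward): cur=X back=1 fwd=0
After 4 (back): cur=HOME back=0 fwd=1
After 5 (visit(B)): cur=B back=1 fwd=0
After 6 (visit(A)): cur=A back=2 fwd=0

Answer: yes no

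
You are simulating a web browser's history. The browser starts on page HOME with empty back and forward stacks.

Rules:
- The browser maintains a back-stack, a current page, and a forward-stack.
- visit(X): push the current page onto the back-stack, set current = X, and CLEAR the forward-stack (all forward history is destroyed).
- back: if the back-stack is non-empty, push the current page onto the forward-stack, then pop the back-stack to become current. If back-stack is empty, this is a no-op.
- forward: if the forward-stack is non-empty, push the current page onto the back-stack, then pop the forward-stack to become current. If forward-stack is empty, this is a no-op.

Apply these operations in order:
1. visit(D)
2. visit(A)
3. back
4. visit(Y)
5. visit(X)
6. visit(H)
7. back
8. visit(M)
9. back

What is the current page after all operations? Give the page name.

After 1 (visit(D)): cur=D back=1 fwd=0
After 2 (visit(A)): cur=A back=2 fwd=0
After 3 (back): cur=D back=1 fwd=1
After 4 (visit(Y)): cur=Y back=2 fwd=0
After 5 (visit(X)): cur=X back=3 fwd=0
After 6 (visit(H)): cur=H back=4 fwd=0
After 7 (back): cur=X back=3 fwd=1
After 8 (visit(M)): cur=M back=4 fwd=0
After 9 (back): cur=X back=3 fwd=1

Answer: X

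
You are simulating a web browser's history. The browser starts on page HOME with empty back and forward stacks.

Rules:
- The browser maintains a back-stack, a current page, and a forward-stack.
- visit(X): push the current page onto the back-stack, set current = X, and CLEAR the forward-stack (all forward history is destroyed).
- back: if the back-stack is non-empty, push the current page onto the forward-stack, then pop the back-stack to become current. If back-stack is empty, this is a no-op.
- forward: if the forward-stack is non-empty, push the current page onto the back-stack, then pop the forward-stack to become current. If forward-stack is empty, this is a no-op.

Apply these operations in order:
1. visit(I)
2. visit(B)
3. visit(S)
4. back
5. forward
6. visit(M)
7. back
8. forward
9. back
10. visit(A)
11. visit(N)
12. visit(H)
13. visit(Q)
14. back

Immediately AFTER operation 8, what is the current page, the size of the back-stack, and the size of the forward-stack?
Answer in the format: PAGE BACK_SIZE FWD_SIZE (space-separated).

After 1 (visit(I)): cur=I back=1 fwd=0
After 2 (visit(B)): cur=B back=2 fwd=0
After 3 (visit(S)): cur=S back=3 fwd=0
After 4 (back): cur=B back=2 fwd=1
After 5 (forward): cur=S back=3 fwd=0
After 6 (visit(M)): cur=M back=4 fwd=0
After 7 (back): cur=S back=3 fwd=1
After 8 (forward): cur=M back=4 fwd=0

M 4 0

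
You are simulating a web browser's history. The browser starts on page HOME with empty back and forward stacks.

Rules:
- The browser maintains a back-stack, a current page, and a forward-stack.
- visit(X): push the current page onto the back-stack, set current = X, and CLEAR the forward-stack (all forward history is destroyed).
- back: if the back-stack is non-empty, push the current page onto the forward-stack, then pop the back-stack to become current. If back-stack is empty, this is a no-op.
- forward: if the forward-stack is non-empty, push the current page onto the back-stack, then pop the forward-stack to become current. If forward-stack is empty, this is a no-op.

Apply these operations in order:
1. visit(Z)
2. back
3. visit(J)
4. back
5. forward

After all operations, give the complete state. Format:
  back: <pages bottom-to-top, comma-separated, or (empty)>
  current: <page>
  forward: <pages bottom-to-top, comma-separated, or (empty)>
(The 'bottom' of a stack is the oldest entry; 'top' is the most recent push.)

After 1 (visit(Z)): cur=Z back=1 fwd=0
After 2 (back): cur=HOME back=0 fwd=1
After 3 (visit(J)): cur=J back=1 fwd=0
After 4 (back): cur=HOME back=0 fwd=1
After 5 (forward): cur=J back=1 fwd=0

Answer: back: HOME
current: J
forward: (empty)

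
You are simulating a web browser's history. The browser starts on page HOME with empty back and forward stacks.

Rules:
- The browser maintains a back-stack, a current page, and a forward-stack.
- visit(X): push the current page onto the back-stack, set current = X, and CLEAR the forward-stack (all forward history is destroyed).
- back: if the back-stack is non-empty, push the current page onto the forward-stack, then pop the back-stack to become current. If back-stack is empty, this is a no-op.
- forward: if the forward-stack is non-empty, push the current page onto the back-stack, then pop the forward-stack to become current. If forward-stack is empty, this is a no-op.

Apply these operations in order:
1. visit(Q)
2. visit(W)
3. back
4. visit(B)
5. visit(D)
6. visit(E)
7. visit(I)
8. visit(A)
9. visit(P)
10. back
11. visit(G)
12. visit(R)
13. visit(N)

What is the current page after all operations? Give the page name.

Answer: N

Derivation:
After 1 (visit(Q)): cur=Q back=1 fwd=0
After 2 (visit(W)): cur=W back=2 fwd=0
After 3 (back): cur=Q back=1 fwd=1
After 4 (visit(B)): cur=B back=2 fwd=0
After 5 (visit(D)): cur=D back=3 fwd=0
After 6 (visit(E)): cur=E back=4 fwd=0
After 7 (visit(I)): cur=I back=5 fwd=0
After 8 (visit(A)): cur=A back=6 fwd=0
After 9 (visit(P)): cur=P back=7 fwd=0
After 10 (back): cur=A back=6 fwd=1
After 11 (visit(G)): cur=G back=7 fwd=0
After 12 (visit(R)): cur=R back=8 fwd=0
After 13 (visit(N)): cur=N back=9 fwd=0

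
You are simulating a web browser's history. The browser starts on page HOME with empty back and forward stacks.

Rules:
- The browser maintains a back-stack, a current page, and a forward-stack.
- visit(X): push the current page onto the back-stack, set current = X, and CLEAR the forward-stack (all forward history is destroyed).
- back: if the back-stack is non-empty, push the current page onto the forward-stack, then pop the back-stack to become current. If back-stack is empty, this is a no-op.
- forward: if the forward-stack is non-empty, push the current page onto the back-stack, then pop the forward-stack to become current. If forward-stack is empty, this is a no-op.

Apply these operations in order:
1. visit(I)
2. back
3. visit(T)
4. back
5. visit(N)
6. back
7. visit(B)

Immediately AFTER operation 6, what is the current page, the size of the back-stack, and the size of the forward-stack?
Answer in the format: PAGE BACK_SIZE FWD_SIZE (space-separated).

After 1 (visit(I)): cur=I back=1 fwd=0
After 2 (back): cur=HOME back=0 fwd=1
After 3 (visit(T)): cur=T back=1 fwd=0
After 4 (back): cur=HOME back=0 fwd=1
After 5 (visit(N)): cur=N back=1 fwd=0
After 6 (back): cur=HOME back=0 fwd=1

HOME 0 1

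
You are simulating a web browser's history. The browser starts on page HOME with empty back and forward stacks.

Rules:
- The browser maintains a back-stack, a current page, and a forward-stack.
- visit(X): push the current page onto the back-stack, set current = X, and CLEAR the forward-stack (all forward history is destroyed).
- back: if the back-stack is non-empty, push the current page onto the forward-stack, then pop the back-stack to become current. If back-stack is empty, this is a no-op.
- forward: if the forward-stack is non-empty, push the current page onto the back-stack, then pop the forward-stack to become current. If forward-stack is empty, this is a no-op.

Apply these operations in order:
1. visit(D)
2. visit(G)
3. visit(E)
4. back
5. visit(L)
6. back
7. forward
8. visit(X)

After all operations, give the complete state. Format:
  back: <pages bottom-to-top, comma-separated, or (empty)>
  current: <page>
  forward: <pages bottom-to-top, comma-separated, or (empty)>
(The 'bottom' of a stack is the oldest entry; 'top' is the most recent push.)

After 1 (visit(D)): cur=D back=1 fwd=0
After 2 (visit(G)): cur=G back=2 fwd=0
After 3 (visit(E)): cur=E back=3 fwd=0
After 4 (back): cur=G back=2 fwd=1
After 5 (visit(L)): cur=L back=3 fwd=0
After 6 (back): cur=G back=2 fwd=1
After 7 (forward): cur=L back=3 fwd=0
After 8 (visit(X)): cur=X back=4 fwd=0

Answer: back: HOME,D,G,L
current: X
forward: (empty)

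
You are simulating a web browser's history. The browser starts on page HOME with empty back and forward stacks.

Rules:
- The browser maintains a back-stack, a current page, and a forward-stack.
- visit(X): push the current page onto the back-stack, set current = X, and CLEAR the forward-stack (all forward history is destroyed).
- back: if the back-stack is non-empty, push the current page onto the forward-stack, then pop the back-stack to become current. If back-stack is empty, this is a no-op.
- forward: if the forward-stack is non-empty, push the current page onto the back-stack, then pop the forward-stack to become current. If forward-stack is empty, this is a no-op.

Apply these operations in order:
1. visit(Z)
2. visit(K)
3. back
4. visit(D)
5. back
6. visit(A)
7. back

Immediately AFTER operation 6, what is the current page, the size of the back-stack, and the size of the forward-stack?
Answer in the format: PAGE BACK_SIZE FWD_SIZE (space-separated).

After 1 (visit(Z)): cur=Z back=1 fwd=0
After 2 (visit(K)): cur=K back=2 fwd=0
After 3 (back): cur=Z back=1 fwd=1
After 4 (visit(D)): cur=D back=2 fwd=0
After 5 (back): cur=Z back=1 fwd=1
After 6 (visit(A)): cur=A back=2 fwd=0

A 2 0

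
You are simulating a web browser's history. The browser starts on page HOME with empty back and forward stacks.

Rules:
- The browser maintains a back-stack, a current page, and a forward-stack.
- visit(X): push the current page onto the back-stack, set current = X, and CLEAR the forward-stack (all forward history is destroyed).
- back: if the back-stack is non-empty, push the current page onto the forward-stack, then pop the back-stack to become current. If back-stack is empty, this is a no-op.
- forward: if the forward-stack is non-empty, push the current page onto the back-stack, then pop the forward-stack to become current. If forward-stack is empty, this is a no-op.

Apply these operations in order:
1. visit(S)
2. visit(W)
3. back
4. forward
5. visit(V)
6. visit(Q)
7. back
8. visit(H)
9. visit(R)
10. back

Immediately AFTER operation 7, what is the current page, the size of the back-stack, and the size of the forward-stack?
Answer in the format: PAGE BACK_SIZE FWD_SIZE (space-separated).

After 1 (visit(S)): cur=S back=1 fwd=0
After 2 (visit(W)): cur=W back=2 fwd=0
After 3 (back): cur=S back=1 fwd=1
After 4 (forward): cur=W back=2 fwd=0
After 5 (visit(V)): cur=V back=3 fwd=0
After 6 (visit(Q)): cur=Q back=4 fwd=0
After 7 (back): cur=V back=3 fwd=1

V 3 1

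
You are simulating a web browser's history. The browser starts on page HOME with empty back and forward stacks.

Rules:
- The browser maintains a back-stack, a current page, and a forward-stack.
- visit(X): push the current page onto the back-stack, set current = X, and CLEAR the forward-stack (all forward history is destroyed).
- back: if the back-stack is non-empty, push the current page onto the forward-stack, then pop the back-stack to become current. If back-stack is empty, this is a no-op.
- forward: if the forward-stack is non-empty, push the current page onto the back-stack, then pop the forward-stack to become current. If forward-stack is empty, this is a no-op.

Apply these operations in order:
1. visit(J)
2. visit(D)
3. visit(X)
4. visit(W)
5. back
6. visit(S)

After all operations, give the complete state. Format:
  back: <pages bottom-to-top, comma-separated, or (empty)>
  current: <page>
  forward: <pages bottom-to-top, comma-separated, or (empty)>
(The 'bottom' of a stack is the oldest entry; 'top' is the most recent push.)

Answer: back: HOME,J,D,X
current: S
forward: (empty)

Derivation:
After 1 (visit(J)): cur=J back=1 fwd=0
After 2 (visit(D)): cur=D back=2 fwd=0
After 3 (visit(X)): cur=X back=3 fwd=0
After 4 (visit(W)): cur=W back=4 fwd=0
After 5 (back): cur=X back=3 fwd=1
After 6 (visit(S)): cur=S back=4 fwd=0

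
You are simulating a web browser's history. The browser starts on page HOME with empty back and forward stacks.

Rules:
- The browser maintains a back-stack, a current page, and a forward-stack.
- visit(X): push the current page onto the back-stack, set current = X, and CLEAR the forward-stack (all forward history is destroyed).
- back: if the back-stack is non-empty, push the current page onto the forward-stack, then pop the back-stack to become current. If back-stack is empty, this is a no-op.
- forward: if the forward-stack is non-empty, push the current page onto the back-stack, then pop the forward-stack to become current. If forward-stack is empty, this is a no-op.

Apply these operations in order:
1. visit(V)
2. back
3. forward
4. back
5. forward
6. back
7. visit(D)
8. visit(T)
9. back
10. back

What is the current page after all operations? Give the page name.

After 1 (visit(V)): cur=V back=1 fwd=0
After 2 (back): cur=HOME back=0 fwd=1
After 3 (forward): cur=V back=1 fwd=0
After 4 (back): cur=HOME back=0 fwd=1
After 5 (forward): cur=V back=1 fwd=0
After 6 (back): cur=HOME back=0 fwd=1
After 7 (visit(D)): cur=D back=1 fwd=0
After 8 (visit(T)): cur=T back=2 fwd=0
After 9 (back): cur=D back=1 fwd=1
After 10 (back): cur=HOME back=0 fwd=2

Answer: HOME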